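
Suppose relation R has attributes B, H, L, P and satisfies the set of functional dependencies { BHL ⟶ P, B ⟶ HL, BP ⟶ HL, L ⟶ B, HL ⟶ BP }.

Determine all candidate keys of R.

{B}, {L}

{B}⁺: B→HL adds H, L; HL→BP adds P → {B, H, L, P}.
{L}⁺: L→B adds B; B→HL adds H; HL→BP adds P → {B, H, L, P}.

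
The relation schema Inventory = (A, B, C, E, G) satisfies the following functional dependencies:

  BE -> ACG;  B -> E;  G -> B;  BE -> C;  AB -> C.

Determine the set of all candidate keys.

{B}⁺: B→E adds E; BE→C adds C; BE→ACG adds A, G → {A, B, C, E, G}.
{G}⁺: G→B adds B; B→E adds E; BE→C adds C; BE→ACG adds A → {A, B, C, E, G}.
Any other superkey contains one of these as a subset, so there are no further candidate keys.

B, G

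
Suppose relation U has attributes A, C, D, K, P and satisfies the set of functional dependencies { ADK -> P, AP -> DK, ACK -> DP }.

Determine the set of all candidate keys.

Attributes A, C never appear on any right-hand side, so every candidate key must contain {A, C}.
{A, C}⁺ = {A, C}, which is not all of the schema, so we must add further attributes.
{A, C, K}⁺: ACK→DP adds D, P → {A, C, D, K, P}. Minimal: {C, K}⁺ = {C, K}; {A, K}⁺ = {A, K}; {A, C}⁺ = {A, C} — none reach the full schema.
{A, C, P}⁺: AP→DK adds D, K → {A, C, D, K, P}. Minimal: {C, P}⁺ = {C, P}; {A, P}⁺ = {A, D, K, P}; {A, C}⁺ = {A, C} — none reach the full schema.
Any other superkey contains one of these as a subset, so there are no further candidate keys.

{A, C, K}, {A, C, P}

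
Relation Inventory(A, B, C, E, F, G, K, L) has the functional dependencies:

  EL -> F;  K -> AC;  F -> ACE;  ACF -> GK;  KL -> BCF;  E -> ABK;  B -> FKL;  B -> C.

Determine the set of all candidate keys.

(B), (E), (F), (K, L)

{B}⁺: B→FKL adds F, K, L; B→C adds C; K→AC adds A; F→ACE adds E; ACF→GK adds G → {A, B, C, E, F, G, K, L}.
{E}⁺: E→ABK adds A, B, K; B→FKL adds F, L; B→C adds C; ACF→GK adds G → {A, B, C, E, F, G, K, L}.
{F}⁺: F→ACE adds A, C, E; ACF→GK adds G, K; E→ABK adds B; B→FKL adds L → {A, B, C, E, F, G, K, L}.
{K, L}⁺: K→AC adds A, C; KL→BCF adds B, F; F→ACE adds E; ACF→GK adds G → {A, B, C, E, F, G, K, L}. Minimal: {L}⁺ = {L}; {K}⁺ = {A, C, K} — none reach the full schema.
Any other superkey contains one of these as a subset, so there are no further candidate keys.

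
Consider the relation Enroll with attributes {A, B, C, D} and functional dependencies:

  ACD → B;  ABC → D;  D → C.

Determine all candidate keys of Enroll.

Attribute A never appears on the right-hand side of any dependency, so A must belong to every candidate key.
{A}⁺ = {A}, which is not all of the schema, so we must add further attributes.
{A, D}⁺: D→C adds C; ACD→B adds B → {A, B, C, D}.
{A, B, C}⁺: ABC→D adds D → {A, B, C, D}.
Any other superkey contains one of these as a subset, so there are no further candidate keys.

{A, D}, {A, B, C}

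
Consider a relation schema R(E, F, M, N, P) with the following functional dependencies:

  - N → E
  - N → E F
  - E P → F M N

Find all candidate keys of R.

(E, P), (N, P)

Attribute P never appears on the right-hand side of any dependency, so P must belong to every candidate key.
{P}⁺ = {P}, which is not all of the schema, so we must add further attributes.
{E, P}⁺: EP→FMN adds F, M, N → {E, F, M, N, P}.
{N, P}⁺: N→E adds E; N→EF adds F; EP→FMN adds M → {E, F, M, N, P}.
Any other superkey contains one of these as a subset, so there are no further candidate keys.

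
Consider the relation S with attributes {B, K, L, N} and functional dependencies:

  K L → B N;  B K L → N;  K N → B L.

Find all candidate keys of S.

{K, L}⁺: KL→BN adds B, N → {B, K, L, N}.
{K, N}⁺: KN→BL adds B, L → {B, K, L, N}.
Any other superkey contains one of these as a subset, so there are no further candidate keys.

{K, L}, {K, N}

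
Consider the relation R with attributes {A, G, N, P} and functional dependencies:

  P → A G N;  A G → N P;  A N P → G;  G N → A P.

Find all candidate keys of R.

{P}⁺: P→AGN adds A, G, N → {A, G, N, P}.
{A, G}⁺: AG→NP adds N, P → {A, G, N, P}. Minimal: {G}⁺ = {G}; {A}⁺ = {A} — none reach the full schema.
{G, N}⁺: GN→AP adds A, P → {A, G, N, P}. Minimal: {N}⁺ = {N}; {G}⁺ = {G} — none reach the full schema.
Any other superkey contains one of these as a subset, so there are no further candidate keys.

(P), (A, G), (G, N)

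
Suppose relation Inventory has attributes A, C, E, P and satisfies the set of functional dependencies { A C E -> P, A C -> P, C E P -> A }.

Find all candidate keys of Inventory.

Attributes C, E never appear on any right-hand side, so every candidate key must contain {C, E}.
{C, E}⁺ = {C, E}, which is not all of the schema, so we must add further attributes.
{A, C, E}⁺: ACE→P adds P → {A, C, E, P}. Minimal: {C, E}⁺ = {C, E}; {A, E}⁺ = {A, E}; {A, C}⁺ = {A, C, P} — none reach the full schema.
{C, E, P}⁺: CEP→A adds A → {A, C, E, P}. Minimal: {E, P}⁺ = {E, P}; {C, P}⁺ = {C, P}; {C, E}⁺ = {C, E} — none reach the full schema.

ACE, CEP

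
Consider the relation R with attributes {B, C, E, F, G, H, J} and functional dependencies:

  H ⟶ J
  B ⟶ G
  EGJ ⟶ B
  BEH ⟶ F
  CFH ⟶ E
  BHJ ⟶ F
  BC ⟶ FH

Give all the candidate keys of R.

{B, C}⁺: B→G adds G; BC→FH adds F, H; H→J adds J; CFH→E adds E → {B, C, E, F, G, H, J}. Minimal: {C}⁺ = {C}; {B}⁺ = {B, G} — none reach the full schema.
{C, E, G, H}⁺: H→J adds J; EGJ→B adds B; BEH→F adds F → {B, C, E, F, G, H, J}. Minimal: {E, G, H}⁺ = {B, E, F, G, H, J}; {C, G, H}⁺ = {C, G, H, J}; {C, E, H}⁺ = {C, E, H, J}; … — none reach the full schema.
{C, E, G, J}⁺: EGJ→B adds B; BC→FH adds F, H → {B, C, E, F, G, H, J}. Minimal: {E, G, J}⁺ = {B, E, G, J}; {C, G, J}⁺ = {C, G, J}; {C, E, J}⁺ = {C, E, J}; … — none reach the full schema.
{C, F, G, H}⁺: H→J adds J; CFH→E adds E; EGJ→B adds B → {B, C, E, F, G, H, J}. Minimal: {F, G, H}⁺ = {F, G, H, J}; {C, G, H}⁺ = {C, G, H, J}; {C, F, H}⁺ = {C, E, F, H, J}; … — none reach the full schema.
Any other superkey contains one of these as a subset, so there are no further candidate keys.

{B, C}, {C, E, G, H}, {C, E, G, J}, {C, F, G, H}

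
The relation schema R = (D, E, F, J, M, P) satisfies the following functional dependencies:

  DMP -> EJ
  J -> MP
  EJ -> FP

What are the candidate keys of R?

Attribute D never appears on the right-hand side of any dependency, so D must belong to every candidate key.
{D}⁺ = {D}, which is not all of the schema, so we must add further attributes.
{D, J}⁺: J→MP adds M, P; DMP→EJ adds E; EJ→FP adds F → {D, E, F, J, M, P}. Minimal: {J}⁺ = {J, M, P}; {D}⁺ = {D} — none reach the full schema.
{D, M, P}⁺: DMP→EJ adds E, J; EJ→FP adds F → {D, E, F, J, M, P}. Minimal: {M, P}⁺ = {M, P}; {D, P}⁺ = {D, P}; {D, M}⁺ = {D, M} — none reach the full schema.

{D, J}; {D, M, P}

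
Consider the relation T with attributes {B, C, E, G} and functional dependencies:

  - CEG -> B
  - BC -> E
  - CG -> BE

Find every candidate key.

{C, G}⁺: CG→BE adds B, E → {B, C, E, G}. Minimal: {G}⁺ = {G}; {C}⁺ = {C} — none reach the full schema.

{C, G}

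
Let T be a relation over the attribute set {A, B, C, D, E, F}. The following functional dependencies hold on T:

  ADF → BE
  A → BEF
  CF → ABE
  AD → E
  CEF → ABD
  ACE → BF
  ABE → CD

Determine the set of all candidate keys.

A, CF

{A}⁺: A→BEF adds B, E, F; ABE→CD adds C, D → {A, B, C, D, E, F}.
{C, F}⁺: CF→ABE adds A, B, E; CEF→ABD adds D → {A, B, C, D, E, F}. Minimal: {F}⁺ = {F}; {C}⁺ = {C} — none reach the full schema.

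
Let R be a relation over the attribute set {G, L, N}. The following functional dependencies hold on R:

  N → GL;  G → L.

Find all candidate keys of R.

Attribute N never appears on the right-hand side of any dependency, so N must belong to every candidate key.
{N}⁺ = {G, L, N}, which is all of the schema, so {N} is the only candidate key.

{N}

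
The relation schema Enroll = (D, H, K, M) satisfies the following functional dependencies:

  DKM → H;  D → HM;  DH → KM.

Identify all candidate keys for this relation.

Attribute D never appears on the right-hand side of any dependency, so D must belong to every candidate key.
{D}⁺ = {D, H, K, M}, which is all of the schema, so {D} is the only candidate key.

{D}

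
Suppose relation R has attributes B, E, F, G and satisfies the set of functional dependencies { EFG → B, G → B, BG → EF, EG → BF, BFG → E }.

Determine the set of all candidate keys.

Attribute G never appears on the right-hand side of any dependency, so G must belong to every candidate key.
{G}⁺ = {B, E, F, G}, which is all of the schema, so {G} is the only candidate key.

(G)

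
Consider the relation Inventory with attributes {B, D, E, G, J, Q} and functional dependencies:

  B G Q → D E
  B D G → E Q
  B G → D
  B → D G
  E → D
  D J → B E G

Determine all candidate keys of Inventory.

{B, J}⁺: B→DG adds D, G; DJ→BEG adds E; BDG→EQ adds Q → {B, D, E, G, J, Q}.
{D, J}⁺: DJ→BEG adds B, E, G; BDG→EQ adds Q → {B, D, E, G, J, Q}.
{E, J}⁺: E→D adds D; DJ→BEG adds B, G; BDG→EQ adds Q → {B, D, E, G, J, Q}.
Any other superkey contains one of these as a subset, so there are no further candidate keys.

{B, J}, {D, J}, {E, J}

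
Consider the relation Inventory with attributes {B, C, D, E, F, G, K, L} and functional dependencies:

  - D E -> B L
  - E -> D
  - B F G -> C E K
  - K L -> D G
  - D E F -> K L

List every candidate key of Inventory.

Attribute F never appears on the right-hand side of any dependency, so F must belong to every candidate key.
{F}⁺ = {F}, which is not all of the schema, so we must add further attributes.
{E, F}⁺: E→D adds D; DEF→KL adds K, L; DE→BL adds B; KL→DG adds G; BFG→CEK adds C → {B, C, D, E, F, G, K, L}. Minimal: {F}⁺ = {F}; {E}⁺ = {B, D, E, L} — none reach the full schema.
{B, F, G}⁺: BFG→CEK adds C, E, K; E→D adds D; DEF→KL adds L → {B, C, D, E, F, G, K, L}. Minimal: {F, G}⁺ = {F, G}; {B, G}⁺ = {B, G}; {B, F}⁺ = {B, F} — none reach the full schema.
{B, F, K, L}⁺: KL→DG adds D, G; BFG→CEK adds C, E → {B, C, D, E, F, G, K, L}. Minimal: {F, K, L}⁺ = {D, F, G, K, L}; {B, K, L}⁺ = {B, D, G, K, L}; {B, F, L}⁺ = {B, F, L}; … — none reach the full schema.
Any other superkey contains one of these as a subset, so there are no further candidate keys.

{E, F}, {B, F, G}, {B, F, K, L}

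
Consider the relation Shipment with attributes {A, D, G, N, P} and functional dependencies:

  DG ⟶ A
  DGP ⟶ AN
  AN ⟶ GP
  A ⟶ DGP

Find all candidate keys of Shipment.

{A}; {D, G}

{A}⁺: A→DGP adds D, G, P; DGP→AN adds N → {A, D, G, N, P}.
{D, G}⁺: DG→A adds A; A→DGP adds P; DGP→AN adds N → {A, D, G, N, P}. Minimal: {G}⁺ = {G}; {D}⁺ = {D} — none reach the full schema.
Any other superkey contains one of these as a subset, so there are no further candidate keys.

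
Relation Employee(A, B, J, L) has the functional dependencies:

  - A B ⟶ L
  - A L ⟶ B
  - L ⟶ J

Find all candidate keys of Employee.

{A, B}, {A, L}

Attribute A never appears on the right-hand side of any dependency, so A must belong to every candidate key.
{A}⁺ = {A}, which is not all of the schema, so we must add further attributes.
{A, B}⁺: AB→L adds L; L→J adds J → {A, B, J, L}. Minimal: {B}⁺ = {B}; {A}⁺ = {A} — none reach the full schema.
{A, L}⁺: AL→B adds B; L→J adds J → {A, B, J, L}. Minimal: {L}⁺ = {J, L}; {A}⁺ = {A} — none reach the full schema.
Any other superkey contains one of these as a subset, so there are no further candidate keys.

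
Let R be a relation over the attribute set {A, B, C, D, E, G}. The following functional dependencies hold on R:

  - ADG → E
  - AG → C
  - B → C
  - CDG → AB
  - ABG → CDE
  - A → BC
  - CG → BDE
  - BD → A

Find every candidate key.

AG; BG; CG

Attribute G never appears on the right-hand side of any dependency, so G must belong to every candidate key.
{G}⁺ = {G}, which is not all of the schema, so we must add further attributes.
{A, G}⁺: AG→C adds C; A→BC adds B; CG→BDE adds D, E → {A, B, C, D, E, G}. Minimal: {G}⁺ = {G}; {A}⁺ = {A, B, C} — none reach the full schema.
{B, G}⁺: B→C adds C; CG→BDE adds D, E; BD→A adds A → {A, B, C, D, E, G}. Minimal: {G}⁺ = {G}; {B}⁺ = {B, C} — none reach the full schema.
{C, G}⁺: CG→BDE adds B, D, E; BD→A adds A → {A, B, C, D, E, G}. Minimal: {G}⁺ = {G}; {C}⁺ = {C} — none reach the full schema.
Any other superkey contains one of these as a subset, so there are no further candidate keys.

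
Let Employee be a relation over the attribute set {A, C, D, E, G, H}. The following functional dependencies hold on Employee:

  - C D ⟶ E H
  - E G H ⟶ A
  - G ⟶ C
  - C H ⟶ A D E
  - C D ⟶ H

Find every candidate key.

Attribute G never appears on the right-hand side of any dependency, so G must belong to every candidate key.
{G}⁺ = {C, G}, which is not all of the schema, so we must add further attributes.
{D, G}⁺: G→C adds C; CD→H adds H; CD→EH adds E; EGH→A adds A → {A, C, D, E, G, H}. Minimal: {G}⁺ = {C, G}; {D}⁺ = {D} — none reach the full schema.
{G, H}⁺: G→C adds C; CH→ADE adds A, D, E → {A, C, D, E, G, H}. Minimal: {H}⁺ = {H}; {G}⁺ = {C, G} — none reach the full schema.

{D, G}, {G, H}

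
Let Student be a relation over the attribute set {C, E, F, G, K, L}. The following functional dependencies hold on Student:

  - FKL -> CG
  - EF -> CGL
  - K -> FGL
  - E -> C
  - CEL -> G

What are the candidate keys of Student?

{E, K}

{E, K}⁺: K→FGL adds F, G, L; E→C adds C → {C, E, F, G, K, L}. Minimal: {K}⁺ = {C, F, G, K, L}; {E}⁺ = {C, E} — none reach the full schema.
No other minimal superkey exists.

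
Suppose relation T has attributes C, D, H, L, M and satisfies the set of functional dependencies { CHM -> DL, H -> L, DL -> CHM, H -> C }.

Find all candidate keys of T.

{D, H}⁺: H→L adds L; DL→CHM adds C, M → {C, D, H, L, M}. Minimal: {H}⁺ = {C, H, L}; {D}⁺ = {D} — none reach the full schema.
{D, L}⁺: DL→CHM adds C, H, M → {C, D, H, L, M}. Minimal: {L}⁺ = {L}; {D}⁺ = {D} — none reach the full schema.
{H, M}⁺: H→L adds L; H→C adds C; CHM→DL adds D → {C, D, H, L, M}. Minimal: {M}⁺ = {M}; {H}⁺ = {C, H, L} — none reach the full schema.
Any other superkey contains one of these as a subset, so there are no further candidate keys.

(D, H); (D, L); (H, M)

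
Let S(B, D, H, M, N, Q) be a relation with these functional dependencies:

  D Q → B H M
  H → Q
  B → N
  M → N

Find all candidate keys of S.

Attribute D never appears on the right-hand side of any dependency, so D must belong to every candidate key.
{D}⁺ = {D}, which is not all of the schema, so we must add further attributes.
{D, H}⁺: H→Q adds Q; DQ→BHM adds B, M; B→N adds N → {B, D, H, M, N, Q}.
{D, Q}⁺: DQ→BHM adds B, H, M; B→N adds N → {B, D, H, M, N, Q}.
Any other superkey contains one of these as a subset, so there are no further candidate keys.

{D, H}; {D, Q}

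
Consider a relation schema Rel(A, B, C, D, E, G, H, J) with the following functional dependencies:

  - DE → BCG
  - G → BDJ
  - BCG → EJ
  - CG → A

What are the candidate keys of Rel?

Attribute H never appears on the right-hand side of any dependency, so H must belong to every candidate key.
{H}⁺ = {H}, which is not all of the schema, so we must add further attributes.
{C, G, H}⁺: G→BDJ adds B, D, J; BCG→EJ adds E; CG→A adds A → {A, B, C, D, E, G, H, J}. Minimal: {G, H}⁺ = {B, D, G, H, J}; {C, H}⁺ = {C, H}; {C, G}⁺ = {A, B, C, D, E, G, J} — none reach the full schema.
{D, E, H}⁺: DE→BCG adds B, C, G; G→BDJ adds J; CG→A adds A → {A, B, C, D, E, G, H, J}. Minimal: {E, H}⁺ = {E, H}; {D, H}⁺ = {D, H}; {D, E}⁺ = {A, B, C, D, E, G, J} — none reach the full schema.
{E, G, H}⁺: G→BDJ adds B, D, J; DE→BCG adds C; CG→A adds A → {A, B, C, D, E, G, H, J}. Minimal: {G, H}⁺ = {B, D, G, H, J}; {E, H}⁺ = {E, H}; {E, G}⁺ = {A, B, C, D, E, G, J} — none reach the full schema.

CGH; DEH; EGH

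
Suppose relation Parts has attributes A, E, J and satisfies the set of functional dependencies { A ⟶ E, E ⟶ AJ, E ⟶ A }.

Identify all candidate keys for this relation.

A, E

{A}⁺: A→E adds E; E→AJ adds J → {A, E, J}.
{E}⁺: E→AJ adds A, J → {A, E, J}.
Any other superkey contains one of these as a subset, so there are no further candidate keys.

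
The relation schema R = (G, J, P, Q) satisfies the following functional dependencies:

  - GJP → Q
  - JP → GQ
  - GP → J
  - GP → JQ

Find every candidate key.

{G, P}⁺: GP→J adds J; GP→JQ adds Q → {G, J, P, Q}. Minimal: {P}⁺ = {P}; {G}⁺ = {G} — none reach the full schema.
{J, P}⁺: JP→GQ adds G, Q → {G, J, P, Q}. Minimal: {P}⁺ = {P}; {J}⁺ = {J} — none reach the full schema.
Any other superkey contains one of these as a subset, so there are no further candidate keys.

(G, P), (J, P)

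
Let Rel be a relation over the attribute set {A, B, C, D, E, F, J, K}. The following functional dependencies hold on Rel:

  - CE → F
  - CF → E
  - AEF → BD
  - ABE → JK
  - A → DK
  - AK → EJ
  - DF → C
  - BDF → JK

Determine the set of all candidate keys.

{A, C}, {A, F}

Attribute A never appears on the right-hand side of any dependency, so A must belong to every candidate key.
{A}⁺ = {A, D, E, J, K}, which is not all of the schema, so we must add further attributes.
{A, C}⁺: A→DK adds D, K; AK→EJ adds E, J; CE→F adds F; AEF→BD adds B → {A, B, C, D, E, F, J, K}. Minimal: {C}⁺ = {C}; {A}⁺ = {A, D, E, J, K} — none reach the full schema.
{A, F}⁺: A→DK adds D, K; AK→EJ adds E, J; DF→C adds C; AEF→BD adds B → {A, B, C, D, E, F, J, K}. Minimal: {F}⁺ = {F}; {A}⁺ = {A, D, E, J, K} — none reach the full schema.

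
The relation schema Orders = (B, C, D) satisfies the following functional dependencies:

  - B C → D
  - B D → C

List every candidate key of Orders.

Attribute B never appears on the right-hand side of any dependency, so B must belong to every candidate key.
{B}⁺ = {B}, which is not all of the schema, so we must add further attributes.
{B, C}⁺: BC→D adds D → {B, C, D}. Minimal: {C}⁺ = {C}; {B}⁺ = {B} — none reach the full schema.
{B, D}⁺: BD→C adds C → {B, C, D}. Minimal: {D}⁺ = {D}; {B}⁺ = {B} — none reach the full schema.
Any other superkey contains one of these as a subset, so there are no further candidate keys.

{B, C}, {B, D}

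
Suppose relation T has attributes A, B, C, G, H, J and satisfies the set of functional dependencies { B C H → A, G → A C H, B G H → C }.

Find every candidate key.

Attributes B, G, J never appear on any right-hand side, so every candidate key must contain {B, G, J}.
{B, G, J}⁺ = {A, B, C, G, H, J}, which is all of the schema, so {B, G, J} is the only candidate key.

{B, G, J}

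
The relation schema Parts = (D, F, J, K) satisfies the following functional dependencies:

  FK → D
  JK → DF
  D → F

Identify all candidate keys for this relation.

Attributes J, K never appear on any right-hand side, so every candidate key must contain {J, K}.
{J, K}⁺ = {D, F, J, K}, which is all of the schema, so {J, K} is the only candidate key.

(J, K)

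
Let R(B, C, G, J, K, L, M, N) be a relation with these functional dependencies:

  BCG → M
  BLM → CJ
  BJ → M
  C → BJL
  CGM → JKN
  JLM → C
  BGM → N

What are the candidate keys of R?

Attribute G never appears on the right-hand side of any dependency, so G must belong to every candidate key.
{G}⁺ = {G}, which is not all of the schema, so we must add further attributes.
{C, G}⁺: C→BJL adds B, J, L; BCG→M adds M; CGM→JKN adds K, N → {B, C, G, J, K, L, M, N}.
{B, G, J, L}⁺: BJ→M adds M; JLM→C adds C; BGM→N adds N; CGM→JKN adds K → {B, C, G, J, K, L, M, N}.
{B, G, L, M}⁺: BLM→CJ adds C, J; CGM→JKN adds K, N → {B, C, G, J, K, L, M, N}.
{G, J, L, M}⁺: JLM→C adds C; C→BJL adds B; CGM→JKN adds K, N → {B, C, G, J, K, L, M, N}.
Any other superkey contains one of these as a subset, so there are no further candidate keys.

{C, G}, {B, G, J, L}, {B, G, L, M}, {G, J, L, M}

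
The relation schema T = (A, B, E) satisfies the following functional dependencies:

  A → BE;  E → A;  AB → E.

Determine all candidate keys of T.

{A}⁺: A→BE adds B, E → {A, B, E}.
{E}⁺: E→A adds A; A→BE adds B → {A, B, E}.
Any other superkey contains one of these as a subset, so there are no further candidate keys.

{A}; {E}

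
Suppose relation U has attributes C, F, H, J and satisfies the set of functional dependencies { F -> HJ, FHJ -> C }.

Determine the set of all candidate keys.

Attribute F never appears on the right-hand side of any dependency, so F must belong to every candidate key.
{F}⁺ = {C, F, H, J}, which is all of the schema, so {F} is the only candidate key.

{F}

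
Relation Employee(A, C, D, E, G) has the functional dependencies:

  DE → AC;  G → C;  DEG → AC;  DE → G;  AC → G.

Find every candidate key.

DE

Attributes D, E never appear on any right-hand side, so every candidate key must contain {D, E}.
{D, E}⁺ = {A, C, D, E, G}, which is all of the schema, so {D, E} is the only candidate key.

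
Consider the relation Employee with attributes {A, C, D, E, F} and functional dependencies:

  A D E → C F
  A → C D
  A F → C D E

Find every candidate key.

Attribute A never appears on the right-hand side of any dependency, so A must belong to every candidate key.
{A}⁺ = {A, C, D}, which is not all of the schema, so we must add further attributes.
{A, E}⁺: A→CD adds C, D; ADE→CF adds F → {A, C, D, E, F}.
{A, F}⁺: A→CD adds C, D; AF→CDE adds E → {A, C, D, E, F}.
Any other superkey contains one of these as a subset, so there are no further candidate keys.

AE; AF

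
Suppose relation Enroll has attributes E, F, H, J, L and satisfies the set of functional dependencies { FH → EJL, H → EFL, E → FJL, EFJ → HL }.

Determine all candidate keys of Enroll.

{E}⁺: E→FJL adds F, J, L; EFJ→HL adds H → {E, F, H, J, L}.
{H}⁺: H→EFL adds E, F, L; E→FJL adds J → {E, F, H, J, L}.
Any other superkey contains one of these as a subset, so there are no further candidate keys.

E, H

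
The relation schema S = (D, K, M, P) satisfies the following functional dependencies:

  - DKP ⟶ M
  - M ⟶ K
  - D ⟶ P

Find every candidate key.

DK, DM

Attribute D never appears on the right-hand side of any dependency, so D must belong to every candidate key.
{D}⁺ = {D, P}, which is not all of the schema, so we must add further attributes.
{D, K}⁺: D→P adds P; DKP→M adds M → {D, K, M, P}. Minimal: {K}⁺ = {K}; {D}⁺ = {D, P} — none reach the full schema.
{D, M}⁺: M→K adds K; D→P adds P → {D, K, M, P}. Minimal: {M}⁺ = {K, M}; {D}⁺ = {D, P} — none reach the full schema.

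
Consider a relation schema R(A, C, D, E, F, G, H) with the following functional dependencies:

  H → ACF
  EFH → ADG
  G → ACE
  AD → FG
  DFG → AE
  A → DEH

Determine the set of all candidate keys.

A, G, H

{A}⁺: A→DEH adds D, E, H; H→ACF adds C, F; EFH→ADG adds G → {A, C, D, E, F, G, H}.
{G}⁺: G→ACE adds A, C, E; A→DEH adds D, H; H→ACF adds F → {A, C, D, E, F, G, H}.
{H}⁺: H→ACF adds A, C, F; A→DEH adds D, E; EFH→ADG adds G → {A, C, D, E, F, G, H}.
Any other superkey contains one of these as a subset, so there are no further candidate keys.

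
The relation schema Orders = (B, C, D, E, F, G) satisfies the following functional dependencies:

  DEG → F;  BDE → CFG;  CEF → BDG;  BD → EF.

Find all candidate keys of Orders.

{B, D}⁺: BD→EF adds E, F; BDE→CFG adds C, G → {B, C, D, E, F, G}. Minimal: {D}⁺ = {D}; {B}⁺ = {B} — none reach the full schema.
{C, E, F}⁺: CEF→BDG adds B, D, G → {B, C, D, E, F, G}. Minimal: {E, F}⁺ = {E, F}; {C, F}⁺ = {C, F}; {C, E}⁺ = {C, E} — none reach the full schema.
{C, D, E, G}⁺: DEG→F adds F; CEF→BDG adds B → {B, C, D, E, F, G}. Minimal: {D, E, G}⁺ = {D, E, F, G}; {C, E, G}⁺ = {C, E, G}; {C, D, G}⁺ = {C, D, G}; … — none reach the full schema.
Any other superkey contains one of these as a subset, so there are no further candidate keys.

(B, D); (C, E, F); (C, D, E, G)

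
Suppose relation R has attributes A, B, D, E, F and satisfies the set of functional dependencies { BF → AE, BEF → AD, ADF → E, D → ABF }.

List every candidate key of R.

D, BF

{D}⁺: D→ABF adds A, B, F; BF→AE adds E → {A, B, D, E, F}.
{B, F}⁺: BF→AE adds A, E; BEF→AD adds D → {A, B, D, E, F}. Minimal: {F}⁺ = {F}; {B}⁺ = {B} — none reach the full schema.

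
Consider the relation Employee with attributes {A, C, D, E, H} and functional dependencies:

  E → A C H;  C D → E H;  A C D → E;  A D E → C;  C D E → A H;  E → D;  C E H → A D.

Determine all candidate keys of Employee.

(E); (C, D)

{E}⁺: E→ACH adds A, C, H; E→D adds D → {A, C, D, E, H}.
{C, D}⁺: CD→EH adds E, H; CDE→AH adds A → {A, C, D, E, H}. Minimal: {D}⁺ = {D}; {C}⁺ = {C} — none reach the full schema.
Any other superkey contains one of these as a subset, so there are no further candidate keys.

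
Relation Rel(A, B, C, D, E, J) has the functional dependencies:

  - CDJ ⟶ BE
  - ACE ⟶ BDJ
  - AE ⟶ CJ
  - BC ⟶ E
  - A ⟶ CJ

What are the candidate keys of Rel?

{A, B}⁺: A→CJ adds C, J; BC→E adds E; ACE→BDJ adds D → {A, B, C, D, E, J}. Minimal: {B}⁺ = {B}; {A}⁺ = {A, C, J} — none reach the full schema.
{A, D}⁺: A→CJ adds C, J; CDJ→BE adds B, E → {A, B, C, D, E, J}. Minimal: {D}⁺ = {D}; {A}⁺ = {A, C, J} — none reach the full schema.
{A, E}⁺: AE→CJ adds C, J; ACE→BDJ adds B, D → {A, B, C, D, E, J}. Minimal: {E}⁺ = {E}; {A}⁺ = {A, C, J} — none reach the full schema.

{A, B}, {A, D}, {A, E}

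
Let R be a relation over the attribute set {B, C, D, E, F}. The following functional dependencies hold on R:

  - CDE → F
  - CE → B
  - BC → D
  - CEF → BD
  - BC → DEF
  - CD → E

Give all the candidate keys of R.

{B, C}, {C, D}, {C, E}

Attribute C never appears on the right-hand side of any dependency, so C must belong to every candidate key.
{C}⁺ = {C}, which is not all of the schema, so we must add further attributes.
{B, C}⁺: BC→D adds D; BC→DEF adds E, F → {B, C, D, E, F}. Minimal: {C}⁺ = {C}; {B}⁺ = {B} — none reach the full schema.
{C, D}⁺: CD→E adds E; CDE→F adds F; CE→B adds B → {B, C, D, E, F}. Minimal: {D}⁺ = {D}; {C}⁺ = {C} — none reach the full schema.
{C, E}⁺: CE→B adds B; BC→D adds D; BC→DEF adds F → {B, C, D, E, F}. Minimal: {E}⁺ = {E}; {C}⁺ = {C} — none reach the full schema.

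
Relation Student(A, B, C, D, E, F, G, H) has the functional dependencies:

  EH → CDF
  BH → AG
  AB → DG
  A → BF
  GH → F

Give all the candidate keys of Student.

Attributes E, H never appear on any right-hand side, so every candidate key must contain {E, H}.
{E, H}⁺ = {C, D, E, F, H}, which is not all of the schema, so we must add further attributes.
{A, E, H}⁺: EH→CDF adds C, D, F; A→BF adds B; BH→AG adds G → {A, B, C, D, E, F, G, H}. Minimal: {E, H}⁺ = {C, D, E, F, H}; {A, H}⁺ = {A, B, D, F, G, H}; {A, E}⁺ = {A, B, D, E, F, G} — none reach the full schema.
{B, E, H}⁺: EH→CDF adds C, D, F; BH→AG adds A, G → {A, B, C, D, E, F, G, H}. Minimal: {E, H}⁺ = {C, D, E, F, H}; {B, H}⁺ = {A, B, D, F, G, H}; {B, E}⁺ = {B, E} — none reach the full schema.

AEH, BEH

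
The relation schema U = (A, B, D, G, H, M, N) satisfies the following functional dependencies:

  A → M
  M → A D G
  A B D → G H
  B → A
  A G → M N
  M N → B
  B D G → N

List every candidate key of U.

A, B, M

{A}⁺: A→M adds M; M→ADG adds D, G; AG→MN adds N; MN→B adds B; ABD→GH adds H → {A, B, D, G, H, M, N}.
{B}⁺: B→A adds A; A→M adds M; M→ADG adds D, G; ABD→GH adds H; AG→MN adds N → {A, B, D, G, H, M, N}.
{M}⁺: M→ADG adds A, D, G; AG→MN adds N; MN→B adds B; ABD→GH adds H → {A, B, D, G, H, M, N}.
Any other superkey contains one of these as a subset, so there are no further candidate keys.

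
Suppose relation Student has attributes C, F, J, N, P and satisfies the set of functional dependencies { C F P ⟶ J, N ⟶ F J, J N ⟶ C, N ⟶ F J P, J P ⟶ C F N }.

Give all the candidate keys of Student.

{N}⁺: N→FJ adds F, J; JN→C adds C; N→FJP adds P → {C, F, J, N, P}.
{J, P}⁺: JP→CFN adds C, F, N → {C, F, J, N, P}. Minimal: {P}⁺ = {P}; {J}⁺ = {J} — none reach the full schema.
{C, F, P}⁺: CFP→J adds J; JP→CFN adds N → {C, F, J, N, P}. Minimal: {F, P}⁺ = {F, P}; {C, P}⁺ = {C, P}; {C, F}⁺ = {C, F} — none reach the full schema.
Any other superkey contains one of these as a subset, so there are no further candidate keys.

{N}, {J, P}, {C, F, P}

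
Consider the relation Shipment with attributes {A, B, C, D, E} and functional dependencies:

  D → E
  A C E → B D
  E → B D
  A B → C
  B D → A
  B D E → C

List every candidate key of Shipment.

{D}, {E}

{D}⁺: D→E adds E; E→BD adds B; BD→A adds A; BDE→C adds C → {A, B, C, D, E}.
{E}⁺: E→BD adds B, D; BD→A adds A; BDE→C adds C → {A, B, C, D, E}.
Any other superkey contains one of these as a subset, so there are no further candidate keys.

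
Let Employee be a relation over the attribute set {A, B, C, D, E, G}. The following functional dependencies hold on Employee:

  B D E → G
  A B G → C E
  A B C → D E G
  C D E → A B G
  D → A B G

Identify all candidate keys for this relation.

{D}⁺: D→ABG adds A, B, G; ABG→CE adds C, E → {A, B, C, D, E, G}.
{A, B, C}⁺: ABC→DEG adds D, E, G → {A, B, C, D, E, G}.
{A, B, G}⁺: ABG→CE adds C, E; ABC→DEG adds D → {A, B, C, D, E, G}.

{D}, {A, B, C}, {A, B, G}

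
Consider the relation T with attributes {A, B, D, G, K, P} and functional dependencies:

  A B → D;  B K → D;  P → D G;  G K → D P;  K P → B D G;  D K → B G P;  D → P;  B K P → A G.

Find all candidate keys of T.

{B, K}, {D, K}, {G, K}, {K, P}

Attribute K never appears on the right-hand side of any dependency, so K must belong to every candidate key.
{K}⁺ = {K}, which is not all of the schema, so we must add further attributes.
{B, K}⁺: BK→D adds D; DK→BGP adds G, P; BKP→AG adds A → {A, B, D, G, K, P}. Minimal: {K}⁺ = {K}; {B}⁺ = {B} — none reach the full schema.
{D, K}⁺: DK→BGP adds B, G, P; BKP→AG adds A → {A, B, D, G, K, P}. Minimal: {K}⁺ = {K}; {D}⁺ = {D, G, P} — none reach the full schema.
{G, K}⁺: GK→DP adds D, P; KP→BDG adds B; BKP→AG adds A → {A, B, D, G, K, P}. Minimal: {K}⁺ = {K}; {G}⁺ = {G} — none reach the full schema.
{K, P}⁺: P→DG adds D, G; KP→BDG adds B; BKP→AG adds A → {A, B, D, G, K, P}. Minimal: {P}⁺ = {D, G, P}; {K}⁺ = {K} — none reach the full schema.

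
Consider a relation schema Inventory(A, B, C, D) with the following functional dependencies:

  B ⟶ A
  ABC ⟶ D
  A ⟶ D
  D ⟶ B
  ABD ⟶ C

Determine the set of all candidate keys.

A; B; D

{A}⁺: A→D adds D; D→B adds B; ABD→C adds C → {A, B, C, D}.
{B}⁺: B→A adds A; A→D adds D; ABD→C adds C → {A, B, C, D}.
{D}⁺: D→B adds B; B→A adds A; ABD→C adds C → {A, B, C, D}.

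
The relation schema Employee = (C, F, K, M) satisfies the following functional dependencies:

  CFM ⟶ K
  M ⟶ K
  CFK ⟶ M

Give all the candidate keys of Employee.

(C, F, K), (C, F, M)

{C, F, K}⁺: CFK→M adds M → {C, F, K, M}. Minimal: {F, K}⁺ = {F, K}; {C, K}⁺ = {C, K}; {C, F}⁺ = {C, F} — none reach the full schema.
{C, F, M}⁺: CFM→K adds K → {C, F, K, M}. Minimal: {F, M}⁺ = {F, K, M}; {C, M}⁺ = {C, K, M}; {C, F}⁺ = {C, F} — none reach the full schema.
Any other superkey contains one of these as a subset, so there are no further candidate keys.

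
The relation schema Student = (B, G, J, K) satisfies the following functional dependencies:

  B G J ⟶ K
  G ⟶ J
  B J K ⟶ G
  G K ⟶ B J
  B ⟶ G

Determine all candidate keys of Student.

(B); (G, K)

{B}⁺: B→G adds G; G→J adds J; BGJ→K adds K → {B, G, J, K}.
{G, K}⁺: G→J adds J; GK→BJ adds B → {B, G, J, K}. Minimal: {K}⁺ = {K}; {G}⁺ = {G, J} — none reach the full schema.
Any other superkey contains one of these as a subset, so there are no further candidate keys.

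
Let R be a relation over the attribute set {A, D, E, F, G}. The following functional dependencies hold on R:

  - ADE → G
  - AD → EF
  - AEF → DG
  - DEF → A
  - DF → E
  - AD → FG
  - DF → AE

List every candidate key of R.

{A, D}⁺: AD→EF adds E, F; AEF→DG adds G → {A, D, E, F, G}.
{D, F}⁺: DF→E adds E; DF→AE adds A; ADE→G adds G → {A, D, E, F, G}.
{A, E, F}⁺: AEF→DG adds D, G → {A, D, E, F, G}.
Any other superkey contains one of these as a subset, so there are no further candidate keys.

AD; DF; AEF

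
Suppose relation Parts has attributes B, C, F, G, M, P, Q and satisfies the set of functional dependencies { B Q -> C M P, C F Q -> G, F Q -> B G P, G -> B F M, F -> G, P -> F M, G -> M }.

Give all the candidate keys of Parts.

Attribute Q never appears on the right-hand side of any dependency, so Q must belong to every candidate key.
{Q}⁺ = {Q}, which is not all of the schema, so we must add further attributes.
{B, Q}⁺: BQ→CMP adds C, M, P; P→FM adds F; CFQ→G adds G → {B, C, F, G, M, P, Q}. Minimal: {Q}⁺ = {Q}; {B}⁺ = {B} — none reach the full schema.
{F, Q}⁺: FQ→BGP adds B, G, P; G→BFM adds M; BQ→CMP adds C → {B, C, F, G, M, P, Q}. Minimal: {Q}⁺ = {Q}; {F}⁺ = {B, F, G, M} — none reach the full schema.
{G, Q}⁺: G→BFM adds B, F, M; BQ→CMP adds C, P → {B, C, F, G, M, P, Q}. Minimal: {Q}⁺ = {Q}; {G}⁺ = {B, F, G, M} — none reach the full schema.
{P, Q}⁺: P→FM adds F, M; FQ→BGP adds B, G; BQ→CMP adds C → {B, C, F, G, M, P, Q}. Minimal: {Q}⁺ = {Q}; {P}⁺ = {B, F, G, M, P} — none reach the full schema.
Any other superkey contains one of these as a subset, so there are no further candidate keys.

{B, Q}; {F, Q}; {G, Q}; {P, Q}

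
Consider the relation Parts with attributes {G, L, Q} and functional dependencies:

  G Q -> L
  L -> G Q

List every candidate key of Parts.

{L}; {G, Q}

{L}⁺: L→GQ adds G, Q → {G, L, Q}.
{G, Q}⁺: GQ→L adds L → {G, L, Q}. Minimal: {Q}⁺ = {Q}; {G}⁺ = {G} — none reach the full schema.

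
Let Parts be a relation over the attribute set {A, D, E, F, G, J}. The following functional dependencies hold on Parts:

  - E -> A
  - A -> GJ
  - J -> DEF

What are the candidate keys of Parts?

{A}⁺: A→GJ adds G, J; J→DEF adds D, E, F → {A, D, E, F, G, J}.
{E}⁺: E→A adds A; A→GJ adds G, J; J→DEF adds D, F → {A, D, E, F, G, J}.
{J}⁺: J→DEF adds D, E, F; E→A adds A; A→GJ adds G → {A, D, E, F, G, J}.

(A), (E), (J)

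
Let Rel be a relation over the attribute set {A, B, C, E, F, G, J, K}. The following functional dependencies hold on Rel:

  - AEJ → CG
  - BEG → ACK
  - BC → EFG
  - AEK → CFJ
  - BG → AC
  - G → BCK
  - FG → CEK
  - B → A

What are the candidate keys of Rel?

G, BC, AEJ, AEK, BEJ, BEK

{G}⁺: G→BCK adds B, C, K; B→A adds A; BC→EFG adds E, F; AEK→CFJ adds J → {A, B, C, E, F, G, J, K}.
{B, C}⁺: BC→EFG adds E, F, G; BG→AC adds A; G→BCK adds K; AEK→CFJ adds J → {A, B, C, E, F, G, J, K}.
{A, E, J}⁺: AEJ→CG adds C, G; G→BCK adds B, K; BC→EFG adds F → {A, B, C, E, F, G, J, K}.
{A, E, K}⁺: AEK→CFJ adds C, F, J; AEJ→CG adds G; G→BCK adds B → {A, B, C, E, F, G, J, K}.
{B, E, J}⁺: B→A adds A; AEJ→CG adds C, G; BEG→ACK adds K; BC→EFG adds F → {A, B, C, E, F, G, J, K}.
{B, E, K}⁺: B→A adds A; AEK→CFJ adds C, F, J; AEJ→CG adds G → {A, B, C, E, F, G, J, K}.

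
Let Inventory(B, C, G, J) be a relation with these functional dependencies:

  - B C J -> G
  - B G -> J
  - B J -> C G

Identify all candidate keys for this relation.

Attribute B never appears on the right-hand side of any dependency, so B must belong to every candidate key.
{B}⁺ = {B}, which is not all of the schema, so we must add further attributes.
{B, G}⁺: BG→J adds J; BJ→CG adds C → {B, C, G, J}.
{B, J}⁺: BJ→CG adds C, G → {B, C, G, J}.

{B, G}, {B, J}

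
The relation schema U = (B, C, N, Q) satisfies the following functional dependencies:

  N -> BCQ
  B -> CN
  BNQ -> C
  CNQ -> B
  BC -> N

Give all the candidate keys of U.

{B}⁺: B→CN adds C, N; N→BCQ adds Q → {B, C, N, Q}.
{N}⁺: N→BCQ adds B, C, Q → {B, C, N, Q}.
Any other superkey contains one of these as a subset, so there are no further candidate keys.

{B}, {N}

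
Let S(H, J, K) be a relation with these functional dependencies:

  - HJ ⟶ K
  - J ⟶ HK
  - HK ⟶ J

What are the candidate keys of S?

{J}, {H, K}

{J}⁺: J→HK adds H, K → {H, J, K}.
{H, K}⁺: HK→J adds J → {H, J, K}. Minimal: {K}⁺ = {K}; {H}⁺ = {H} — none reach the full schema.
Any other superkey contains one of these as a subset, so there are no further candidate keys.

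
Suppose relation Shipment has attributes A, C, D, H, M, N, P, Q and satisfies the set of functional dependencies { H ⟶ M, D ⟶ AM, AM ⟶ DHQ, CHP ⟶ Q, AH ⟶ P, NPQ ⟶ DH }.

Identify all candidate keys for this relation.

{C, D, N}⁺: D→AM adds A, M; AM→DHQ adds H, Q; AH→P adds P → {A, C, D, H, M, N, P, Q}. Minimal: {D, N}⁺ = {A, D, H, M, N, P, Q}; {C, N}⁺ = {C, N}; {C, D}⁺ = {A, C, D, H, M, P, Q} — none reach the full schema.
{A, C, H, N}⁺: H→M adds M; AM→DHQ adds D, Q; AH→P adds P → {A, C, D, H, M, N, P, Q}. Minimal: {C, H, N}⁺ = {C, H, M, N}; {A, H, N}⁺ = {A, D, H, M, N, P, Q}; {A, C, N}⁺ = {A, C, N}; … — none reach the full schema.
{A, C, M, N}⁺: AM→DHQ adds D, H, Q; AH→P adds P → {A, C, D, H, M, N, P, Q}. Minimal: {C, M, N}⁺ = {C, M, N}; {A, M, N}⁺ = {A, D, H, M, N, P, Q}; {A, C, N}⁺ = {A, C, N}; … — none reach the full schema.
{C, H, N, P}⁺: H→M adds M; CHP→Q adds Q; NPQ→DH adds D; D→AM adds A → {A, C, D, H, M, N, P, Q}. Minimal: {H, N, P}⁺ = {H, M, N, P}; {C, N, P}⁺ = {C, N, P}; {C, H, P}⁺ = {C, H, M, P, Q}; … — none reach the full schema.
{C, N, P, Q}⁺: NPQ→DH adds D, H; H→M adds M; D→AM adds A → {A, C, D, H, M, N, P, Q}. Minimal: {N, P, Q}⁺ = {A, D, H, M, N, P, Q}; {C, P, Q}⁺ = {C, P, Q}; {C, N, Q}⁺ = {C, N, Q}; … — none reach the full schema.
Any other superkey contains one of these as a subset, so there are no further candidate keys.

(C, D, N); (A, C, H, N); (A, C, M, N); (C, H, N, P); (C, N, P, Q)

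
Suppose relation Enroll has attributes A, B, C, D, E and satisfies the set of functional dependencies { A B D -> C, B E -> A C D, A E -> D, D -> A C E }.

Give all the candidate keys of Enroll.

(B, D); (B, E)

Attribute B never appears on the right-hand side of any dependency, so B must belong to every candidate key.
{B}⁺ = {B}, which is not all of the schema, so we must add further attributes.
{B, D}⁺: D→ACE adds A, C, E → {A, B, C, D, E}.
{B, E}⁺: BE→ACD adds A, C, D → {A, B, C, D, E}.
Any other superkey contains one of these as a subset, so there are no further candidate keys.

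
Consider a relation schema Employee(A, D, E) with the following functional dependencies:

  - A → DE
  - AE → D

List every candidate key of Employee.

Attribute A never appears on the right-hand side of any dependency, so A must belong to every candidate key.
{A}⁺ = {A, D, E}, which is all of the schema, so {A} is the only candidate key.

{A}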